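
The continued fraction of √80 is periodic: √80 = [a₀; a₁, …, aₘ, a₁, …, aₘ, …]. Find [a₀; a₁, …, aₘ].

a₀ = ⌊√80⌋ = 8.
With m₀=0, d₀=1 and mₖ₊₁ = dₖaₖ − mₖ, dₖ₊₁ = (n − mₖ₊₁²)/dₖ, aₖ₊₁ = ⌊(a₀+mₖ₊₁)/dₖ₊₁⌋:
  k=1: m=8, d=16, a=1
  k=2: m=8, d=1, a=16
d=1 and a=2a₀=16 at k=2, so the next step gives (m, d) = (8, 16) again — its k=1 value — and the period has length 2.

[8; 1, 16]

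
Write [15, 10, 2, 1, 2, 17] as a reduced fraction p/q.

21769/1442

Using pₖ = aₖpₖ₋₁ + pₖ₋₂ and qₖ = aₖqₖ₋₁ + qₖ₋₂:
  k=0: a=15, p=15, q=1
  k=1: a=10, p=151, q=10
  k=2: a=2, p=317, q=21
  k=3: a=1, p=468, q=31
  k=4: a=2, p=1253, q=83
  k=5: a=17, p=21769, q=1442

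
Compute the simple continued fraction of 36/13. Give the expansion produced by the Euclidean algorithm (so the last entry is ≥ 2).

36 = 2×13 + 10
13 = 1×10 + 3
10 = 3×3 + 1
3 = 3×1 + 0  (stop)
So 36/13 = [2; 1, 3, 3].

[2; 1, 3, 3]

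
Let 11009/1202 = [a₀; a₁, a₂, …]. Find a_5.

11009 = 9·1202 + 191   →  a_0 = 9
1202 = 6·191 + 56   →  a_1 = 6
191 = 3·56 + 23   →  a_2 = 3
56 = 2·23 + 10   →  a_3 = 2
23 = 2·10 + 3   →  a_4 = 2
10 = 3·3 + 1   →  a_5 = 3

3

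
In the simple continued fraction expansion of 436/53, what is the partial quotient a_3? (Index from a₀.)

436 = 8·53 + 12   →  a_0 = 8
53 = 4·12 + 5   →  a_1 = 4
12 = 2·5 + 2   →  a_2 = 2
5 = 2·2 + 1   →  a_3 = 2

2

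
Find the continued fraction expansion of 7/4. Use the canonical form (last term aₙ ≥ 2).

7 = 1*4 + 3
4 = 1*3 + 1
3 = 3*1 + 0  (stop)
So 7/4 = [1; 1, 3].

[1; 1, 3]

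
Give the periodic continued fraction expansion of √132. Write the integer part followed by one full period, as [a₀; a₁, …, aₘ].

[11; 2, 22]

a₀ = ⌊√132⌋ = 11.
With m₀=0, d₀=1 and mₖ₊₁ = dₖaₖ − mₖ, dₖ₊₁ = (n − mₖ₊₁²)/dₖ, aₖ₊₁ = ⌊(a₀+mₖ₊₁)/dₖ₊₁⌋:
  k=1: m=11, d=11, a=2
  k=2: m=11, d=1, a=22
d=1 and a=2a₀=22 at k=2, so the next step gives (m, d) = (11, 11) again — its k=1 value — and the period has length 2.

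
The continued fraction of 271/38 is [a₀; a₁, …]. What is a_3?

271 = 7·38 + 5   →  a_0 = 7
38 = 7·5 + 3   →  a_1 = 7
5 = 1·3 + 2   →  a_2 = 1
3 = 1·2 + 1   →  a_3 = 1

1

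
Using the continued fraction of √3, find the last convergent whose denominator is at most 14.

√3 = [1; 1, 2, …] (period length 2).
Convergents:
  p_0/q_0 = 1/1
  p_1/q_1 = 2/1
  p_2/q_2 = 5/3
  p_3/q_3 = 7/4
  p_4/q_4 = 19/11
  p_5/q_5 = 26/15
q_4 = 11 ≤ 14 < 15 = q_5, so the answer is 19/11.

19/11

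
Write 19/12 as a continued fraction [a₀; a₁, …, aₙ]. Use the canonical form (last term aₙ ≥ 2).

19 = 1·12 + 7
12 = 1·7 + 5
7 = 1·5 + 2
5 = 2·2 + 1
2 = 2·1 + 0  (stop)
So 19/12 = [1; 1, 1, 2, 2].

[1; 1, 1, 2, 2]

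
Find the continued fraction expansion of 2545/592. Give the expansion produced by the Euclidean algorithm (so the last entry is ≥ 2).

[4; 3, 2, 1, 9, 6]

2545 = 4·592 + 177
592 = 3·177 + 61
177 = 2·61 + 55
61 = 1·55 + 6
55 = 9·6 + 1
6 = 6·1 + 0  (stop)
So 2545/592 = [4; 3, 2, 1, 9, 6].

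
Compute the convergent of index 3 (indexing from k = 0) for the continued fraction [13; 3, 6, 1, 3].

293/22

Using pₖ = aₖpₖ₋₁ + pₖ₋₂, qₖ = aₖqₖ₋₁ + qₖ₋₂ (with p₋₁=1, p₋₂=0, q₋₁=0, q₋₂=1):
  k=0: a=13, p=13, q=1
  k=1: a=3, p=40, q=3
  k=2: a=6, p=253, q=19
  k=3: a=1, p=293, q=22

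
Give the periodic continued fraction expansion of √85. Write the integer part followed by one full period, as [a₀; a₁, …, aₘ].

[9; 4, 1, 1, 4, 18]

a₀ = ⌊√85⌋ = 9.
With m₀=0, d₀=1 and mₖ₊₁ = dₖaₖ − mₖ, dₖ₊₁ = (n − mₖ₊₁²)/dₖ, aₖ₊₁ = ⌊(a₀+mₖ₊₁)/dₖ₊₁⌋:
  k=1: m=9, d=4, a=4
  k=2: m=7, d=9, a=1
  k=3: m=2, d=9, a=1
  k=4: m=7, d=4, a=4
  k=5: m=9, d=1, a=18
d=1 and a=2a₀=18 at k=5, so the next step gives (m, d) = (9, 4) again — its k=1 value — and the period has length 5.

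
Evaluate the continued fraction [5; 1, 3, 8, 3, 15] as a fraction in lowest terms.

9085/1578

Using pₖ = aₖpₖ₋₁ + pₖ₋₂ and qₖ = aₖqₖ₋₁ + qₖ₋₂:
  k=0: a=5, p=5, q=1
  k=1: a=1, p=6, q=1
  k=2: a=3, p=23, q=4
  k=3: a=8, p=190, q=33
  k=4: a=3, p=593, q=103
  k=5: a=15, p=9085, q=1578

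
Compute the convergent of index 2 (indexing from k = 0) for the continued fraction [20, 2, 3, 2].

Using pₖ = aₖpₖ₋₁ + pₖ₋₂, qₖ = aₖqₖ₋₁ + qₖ₋₂ (with p₋₁=1, p₋₂=0, q₋₁=0, q₋₂=1):
  k=0: a=20, p=20, q=1
  k=1: a=2, p=41, q=2
  k=2: a=3, p=143, q=7

143/7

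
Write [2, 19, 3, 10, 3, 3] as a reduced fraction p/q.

Using pₖ = aₖpₖ₋₁ + pₖ₋₂ and qₖ = aₖqₖ₋₁ + qₖ₋₂:
  k=0: a=2, p=2, q=1
  k=1: a=19, p=39, q=19
  k=2: a=3, p=119, q=58
  k=3: a=10, p=1229, q=599
  k=4: a=3, p=3806, q=1855
  k=5: a=3, p=12647, q=6164

12647/6164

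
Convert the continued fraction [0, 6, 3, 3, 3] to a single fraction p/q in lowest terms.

Using pₖ = aₖpₖ₋₁ + pₖ₋₂ and qₖ = aₖqₖ₋₁ + qₖ₋₂:
  k=0: a=0, p=0, q=1
  k=1: a=6, p=1, q=6
  k=2: a=3, p=3, q=19
  k=3: a=3, p=10, q=63
  k=4: a=3, p=33, q=208

33/208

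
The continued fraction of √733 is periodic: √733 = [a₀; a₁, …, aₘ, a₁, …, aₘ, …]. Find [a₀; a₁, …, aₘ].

[27; 13, 1, 1, 13, 54]

a₀ = ⌊√733⌋ = 27.
With m₀=0, d₀=1 and mₖ₊₁ = dₖaₖ − mₖ, dₖ₊₁ = (n − mₖ₊₁²)/dₖ, aₖ₊₁ = ⌊(a₀+mₖ₊₁)/dₖ₊₁⌋:
  k=1: m=27, d=4, a=13
  k=2: m=25, d=27, a=1
  k=3: m=2, d=27, a=1
  k=4: m=25, d=4, a=13
  k=5: m=27, d=1, a=54
d=1 and a=2a₀=54 at k=5, so the next step gives (m, d) = (27, 4) again — its k=1 value — and the period has length 5.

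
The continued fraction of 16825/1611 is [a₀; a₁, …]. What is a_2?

3

16825 = 10·1611 + 715   →  a_0 = 10
1611 = 2·715 + 181   →  a_1 = 2
715 = 3·181 + 172   →  a_2 = 3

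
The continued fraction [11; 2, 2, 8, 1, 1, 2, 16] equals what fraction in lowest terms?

Using pₖ = aₖpₖ₋₁ + pₖ₋₂ and qₖ = aₖqₖ₋₁ + qₖ₋₂:
  k=0: a=11, p=11, q=1
  k=1: a=2, p=23, q=2
  k=2: a=2, p=57, q=5
  k=3: a=8, p=479, q=42
  k=4: a=1, p=536, q=47
  k=5: a=1, p=1015, q=89
  k=6: a=2, p=2566, q=225
  k=7: a=16, p=42071, q=3689

42071/3689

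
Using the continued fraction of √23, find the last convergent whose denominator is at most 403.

√23 = [4; 1, 3, 1, 8, …] (period length 4).
Convergents:
  p_0/q_0 = 4/1
  p_1/q_1 = 5/1
  p_2/q_2 = 19/4
  p_3/q_3 = 24/5
  p_4/q_4 = 211/44
  p_5/q_5 = 235/49
  p_6/q_6 = 916/191
  p_7/q_7 = 1151/240
  p_8/q_8 = 10124/2111
q_7 = 240 ≤ 403 < 2111 = q_8, so the answer is 1151/240.

1151/240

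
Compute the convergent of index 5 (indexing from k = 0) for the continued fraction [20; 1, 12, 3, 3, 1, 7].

3620/173

Using pₖ = aₖpₖ₋₁ + pₖ₋₂, qₖ = aₖqₖ₋₁ + qₖ₋₂ (with p₋₁=1, p₋₂=0, q₋₁=0, q₋₂=1):
  k=0: a=20, p=20, q=1
  k=1: a=1, p=21, q=1
  k=2: a=12, p=272, q=13
  k=3: a=3, p=837, q=40
  k=4: a=3, p=2783, q=133
  k=5: a=1, p=3620, q=173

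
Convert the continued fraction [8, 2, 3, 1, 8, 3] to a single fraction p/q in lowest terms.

2077/246

Using pₖ = aₖpₖ₋₁ + pₖ₋₂ and qₖ = aₖqₖ₋₁ + qₖ₋₂:
  k=0: a=8, p=8, q=1
  k=1: a=2, p=17, q=2
  k=2: a=3, p=59, q=7
  k=3: a=1, p=76, q=9
  k=4: a=8, p=667, q=79
  k=5: a=3, p=2077, q=246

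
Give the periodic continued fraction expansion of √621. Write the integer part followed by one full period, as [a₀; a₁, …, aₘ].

[24; 1, 11, 2, 11, 1, 48]

a₀ = ⌊√621⌋ = 24.
With m₀=0, d₀=1 and mₖ₊₁ = dₖaₖ − mₖ, dₖ₊₁ = (n − mₖ₊₁²)/dₖ, aₖ₊₁ = ⌊(a₀+mₖ₊₁)/dₖ₊₁⌋:
  k=1: m=24, d=45, a=1
  k=2: m=21, d=4, a=11
  k=3: m=23, d=23, a=2
  k=4: m=23, d=4, a=11
  k=5: m=21, d=45, a=1
  k=6: m=24, d=1, a=48
d=1 and a=2a₀=48 at k=6, so the next step gives (m, d) = (24, 45) again — its k=1 value — and the period has length 6.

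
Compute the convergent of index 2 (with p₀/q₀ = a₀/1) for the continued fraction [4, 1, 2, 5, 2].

14/3

Using pₖ = aₖpₖ₋₁ + pₖ₋₂, qₖ = aₖqₖ₋₁ + qₖ₋₂ (with p₋₁=1, p₋₂=0, q₋₁=0, q₋₂=1):
  k=0: a=4, p=4, q=1
  k=1: a=1, p=5, q=1
  k=2: a=2, p=14, q=3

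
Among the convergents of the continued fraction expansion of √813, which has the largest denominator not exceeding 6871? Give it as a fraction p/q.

√813 = [28; 1, 1, 18, 1, 1, 56, …] (period length 6).
Convergents:
  p_0/q_0 = 28/1
  p_1/q_1 = 29/1
  p_2/q_2 = 57/2
  p_3/q_3 = 1055/37
  p_4/q_4 = 1112/39
  p_5/q_5 = 2167/76
  p_6/q_6 = 122464/4295
  p_7/q_7 = 124631/4371
  p_8/q_8 = 247095/8666
q_7 = 4371 ≤ 6871 < 8666 = q_8, so the answer is 124631/4371.

124631/4371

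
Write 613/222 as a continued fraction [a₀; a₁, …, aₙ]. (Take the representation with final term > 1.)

[2; 1, 3, 5, 3, 3]

613 = 2*222 + 169
222 = 1*169 + 53
169 = 3*53 + 10
53 = 5*10 + 3
10 = 3*3 + 1
3 = 3*1 + 0  (stop)
So 613/222 = [2; 1, 3, 5, 3, 3].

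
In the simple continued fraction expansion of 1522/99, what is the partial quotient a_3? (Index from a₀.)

2

1522 = 15·99 + 37   →  a_0 = 15
99 = 2·37 + 25   →  a_1 = 2
37 = 1·25 + 12   →  a_2 = 1
25 = 2·12 + 1   →  a_3 = 2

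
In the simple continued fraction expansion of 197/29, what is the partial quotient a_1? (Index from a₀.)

1

197 = 6·29 + 23   →  a_0 = 6
29 = 1·23 + 6   →  a_1 = 1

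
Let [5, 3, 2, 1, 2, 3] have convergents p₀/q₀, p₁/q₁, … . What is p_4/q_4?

Using pₖ = aₖpₖ₋₁ + pₖ₋₂, qₖ = aₖqₖ₋₁ + qₖ₋₂ (with p₋₁=1, p₋₂=0, q₋₁=0, q₋₂=1):
  k=0: a=5, p=5, q=1
  k=1: a=3, p=16, q=3
  k=2: a=2, p=37, q=7
  k=3: a=1, p=53, q=10
  k=4: a=2, p=143, q=27

143/27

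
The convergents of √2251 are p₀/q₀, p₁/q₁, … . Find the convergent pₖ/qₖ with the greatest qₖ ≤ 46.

√2251 = [47; 2, 4, 47, 4, 2, 94, …] (period length 6).
Convergents:
  p_0/q_0 = 47/1
  p_1/q_1 = 95/2
  p_2/q_2 = 427/9
  p_3/q_3 = 20164/425
q_2 = 9 ≤ 46 < 425 = q_3, so the answer is 427/9.

427/9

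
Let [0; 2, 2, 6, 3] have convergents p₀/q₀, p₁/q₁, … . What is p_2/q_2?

2/5

Using pₖ = aₖpₖ₋₁ + pₖ₋₂, qₖ = aₖqₖ₋₁ + qₖ₋₂ (with p₋₁=1, p₋₂=0, q₋₁=0, q₋₂=1):
  k=0: a=0, p=0, q=1
  k=1: a=2, p=1, q=2
  k=2: a=2, p=2, q=5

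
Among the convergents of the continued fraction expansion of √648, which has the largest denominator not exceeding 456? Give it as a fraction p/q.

8935/351

√648 = [25; 2, 5, 6, 5, 2, 50, …] (period length 6).
Convergents:
  p_0/q_0 = 25/1
  p_1/q_1 = 51/2
  p_2/q_2 = 280/11
  p_3/q_3 = 1731/68
  p_4/q_4 = 8935/351
  p_5/q_5 = 19601/770
q_4 = 351 ≤ 456 < 770 = q_5, so the answer is 8935/351.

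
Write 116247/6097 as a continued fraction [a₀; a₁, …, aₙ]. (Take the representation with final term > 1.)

116247 = 19×6097 + 404
6097 = 15×404 + 37
404 = 10×37 + 34
37 = 1×34 + 3
34 = 11×3 + 1
3 = 3×1 + 0  (stop)
So 116247/6097 = [19; 15, 10, 1, 11, 3].

[19; 15, 10, 1, 11, 3]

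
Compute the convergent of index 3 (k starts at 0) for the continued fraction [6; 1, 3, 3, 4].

Using pₖ = aₖpₖ₋₁ + pₖ₋₂, qₖ = aₖqₖ₋₁ + qₖ₋₂ (with p₋₁=1, p₋₂=0, q₋₁=0, q₋₂=1):
  k=0: a=6, p=6, q=1
  k=1: a=1, p=7, q=1
  k=2: a=3, p=27, q=4
  k=3: a=3, p=88, q=13

88/13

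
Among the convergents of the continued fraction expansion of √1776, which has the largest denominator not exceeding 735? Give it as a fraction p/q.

√1776 = [42; 7, 84, …] (period length 2).
Convergents:
  p_0/q_0 = 42/1
  p_1/q_1 = 295/7
  p_2/q_2 = 24822/589
  p_3/q_3 = 174049/4130
q_2 = 589 ≤ 735 < 4130 = q_3, so the answer is 24822/589.

24822/589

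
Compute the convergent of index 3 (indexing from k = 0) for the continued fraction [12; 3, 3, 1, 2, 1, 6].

Using pₖ = aₖpₖ₋₁ + pₖ₋₂, qₖ = aₖqₖ₋₁ + qₖ₋₂ (with p₋₁=1, p₋₂=0, q₋₁=0, q₋₂=1):
  k=0: a=12, p=12, q=1
  k=1: a=3, p=37, q=3
  k=2: a=3, p=123, q=10
  k=3: a=1, p=160, q=13

160/13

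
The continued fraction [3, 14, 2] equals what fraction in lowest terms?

89/29

Using pₖ = aₖpₖ₋₁ + pₖ₋₂ and qₖ = aₖqₖ₋₁ + qₖ₋₂:
  k=0: a=3, p=3, q=1
  k=1: a=14, p=43, q=14
  k=2: a=2, p=89, q=29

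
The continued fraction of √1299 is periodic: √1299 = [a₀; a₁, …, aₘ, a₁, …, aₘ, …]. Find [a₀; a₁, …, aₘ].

[36; 24, 72]

a₀ = ⌊√1299⌋ = 36.
With m₀=0, d₀=1 and mₖ₊₁ = dₖaₖ − mₖ, dₖ₊₁ = (n − mₖ₊₁²)/dₖ, aₖ₊₁ = ⌊(a₀+mₖ₊₁)/dₖ₊₁⌋:
  k=1: m=36, d=3, a=24
  k=2: m=36, d=1, a=72
d=1 and a=2a₀=72 at k=2, so the next step gives (m, d) = (36, 3) again — its k=1 value — and the period has length 2.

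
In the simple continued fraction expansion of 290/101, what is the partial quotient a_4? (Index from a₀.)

290 = 2·101 + 88   →  a_0 = 2
101 = 1·88 + 13   →  a_1 = 1
88 = 6·13 + 10   →  a_2 = 6
13 = 1·10 + 3   →  a_3 = 1
10 = 3·3 + 1   →  a_4 = 3

3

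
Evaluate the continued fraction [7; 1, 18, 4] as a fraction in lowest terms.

612/77

Fold from the inside: start with 4/1.
  18 + 1/4 = 73/4
  1 + 4/73 = 77/73
  7 + 73/77 = 612/77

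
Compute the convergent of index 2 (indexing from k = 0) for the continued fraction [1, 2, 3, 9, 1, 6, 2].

10/7

Using pₖ = aₖpₖ₋₁ + pₖ₋₂, qₖ = aₖqₖ₋₁ + qₖ₋₂ (with p₋₁=1, p₋₂=0, q₋₁=0, q₋₂=1):
  k=0: a=1, p=1, q=1
  k=1: a=2, p=3, q=2
  k=2: a=3, p=10, q=7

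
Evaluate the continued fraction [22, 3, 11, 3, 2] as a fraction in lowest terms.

5447/244

Using pₖ = aₖpₖ₋₁ + pₖ₋₂ and qₖ = aₖqₖ₋₁ + qₖ₋₂:
  k=0: a=22, p=22, q=1
  k=1: a=3, p=67, q=3
  k=2: a=11, p=759, q=34
  k=3: a=3, p=2344, q=105
  k=4: a=2, p=5447, q=244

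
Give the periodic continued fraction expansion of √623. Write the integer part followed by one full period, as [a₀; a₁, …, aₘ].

[24; 1, 23, 1, 48]

a₀ = ⌊√623⌋ = 24.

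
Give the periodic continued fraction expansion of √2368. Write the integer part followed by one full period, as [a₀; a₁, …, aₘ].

[48; 1, 1, 1, 23, 1, 1, 1, 96]

a₀ = ⌊√2368⌋ = 48.
With m₀=0, d₀=1 and mₖ₊₁ = dₖaₖ − mₖ, dₖ₊₁ = (n − mₖ₊₁²)/dₖ, aₖ₊₁ = ⌊(a₀+mₖ₊₁)/dₖ₊₁⌋:
  k=1: m=48, d=64, a=1
  k=2: m=16, d=33, a=1
  k=3: m=17, d=63, a=1
  k=4: m=46, d=4, a=23
  k=5: m=46, d=63, a=1
  k=6: m=17, d=33, a=1
  k=7: m=16, d=64, a=1
  k=8: m=48, d=1, a=96
d=1 and a=2a₀=96 at k=8, so the next step gives (m, d) = (48, 64) again — its k=1 value — and the period has length 8.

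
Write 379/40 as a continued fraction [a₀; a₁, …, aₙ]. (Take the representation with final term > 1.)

379 = 9×40 + 19
40 = 2×19 + 2
19 = 9×2 + 1
2 = 2×1 + 0  (stop)
So 379/40 = [9; 2, 9, 2].

[9; 2, 9, 2]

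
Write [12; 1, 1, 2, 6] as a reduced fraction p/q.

Using pₖ = aₖpₖ₋₁ + pₖ₋₂ and qₖ = aₖqₖ₋₁ + qₖ₋₂:
  k=0: a=12, p=12, q=1
  k=1: a=1, p=13, q=1
  k=2: a=1, p=25, q=2
  k=3: a=2, p=63, q=5
  k=4: a=6, p=403, q=32

403/32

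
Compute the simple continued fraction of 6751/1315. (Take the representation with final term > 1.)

[5; 7, 2, 8, 3, 3]

6751 = 5*1315 + 176
1315 = 7*176 + 83
176 = 2*83 + 10
83 = 8*10 + 3
10 = 3*3 + 1
3 = 3*1 + 0  (stop)
So 6751/1315 = [5; 7, 2, 8, 3, 3].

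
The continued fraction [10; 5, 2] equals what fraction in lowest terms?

112/11

Using pₖ = aₖpₖ₋₁ + pₖ₋₂ and qₖ = aₖqₖ₋₁ + qₖ₋₂:
  k=0: a=10, p=10, q=1
  k=1: a=5, p=51, q=5
  k=2: a=2, p=112, q=11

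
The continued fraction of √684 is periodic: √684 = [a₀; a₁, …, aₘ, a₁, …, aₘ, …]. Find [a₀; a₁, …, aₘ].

a₀ = ⌊√684⌋ = 26.
With m₀=0, d₀=1 and mₖ₊₁ = dₖaₖ − mₖ, dₖ₊₁ = (n − mₖ₊₁²)/dₖ, aₖ₊₁ = ⌊(a₀+mₖ₊₁)/dₖ₊₁⌋:
  k=1: m=26, d=8, a=6
  k=2: m=22, d=25, a=1
  k=3: m=3, d=27, a=1
  k=4: m=24, d=4, a=12
  k=5: m=24, d=27, a=1
  k=6: m=3, d=25, a=1
  k=7: m=22, d=8, a=6
  k=8: m=26, d=1, a=52
d=1 and a=2a₀=52 at k=8, so the next step gives (m, d) = (26, 8) again — its k=1 value — and the period has length 8.

[26; 6, 1, 1, 12, 1, 1, 6, 52]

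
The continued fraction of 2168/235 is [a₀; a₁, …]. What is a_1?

4

2168 = 9·235 + 53   →  a_0 = 9
235 = 4·53 + 23   →  a_1 = 4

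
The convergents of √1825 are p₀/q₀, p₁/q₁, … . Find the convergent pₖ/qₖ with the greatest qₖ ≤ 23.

√1825 = [42; 1, 2, 1, 1, 2, 1, 84, …] (period length 7).
Convergents:
  p_0/q_0 = 42/1
  p_1/q_1 = 43/1
  p_2/q_2 = 128/3
  p_3/q_3 = 171/4
  p_4/q_4 = 299/7
  p_5/q_5 = 769/18
  p_6/q_6 = 1068/25
q_5 = 18 ≤ 23 < 25 = q_6, so the answer is 769/18.

769/18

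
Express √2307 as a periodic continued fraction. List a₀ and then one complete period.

a₀ = ⌊√2307⌋ = 48.
With m₀=0, d₀=1 and mₖ₊₁ = dₖaₖ − mₖ, dₖ₊₁ = (n − mₖ₊₁²)/dₖ, aₖ₊₁ = ⌊(a₀+mₖ₊₁)/dₖ₊₁⌋:
  k=1: m=48, d=3, a=32
  k=2: m=48, d=1, a=96
d=1 and a=2a₀=96 at k=2, so the next step gives (m, d) = (48, 3) again — its k=1 value — and the period has length 2.

[48; 32, 96]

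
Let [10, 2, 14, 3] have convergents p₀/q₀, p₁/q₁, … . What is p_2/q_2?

304/29

Using pₖ = aₖpₖ₋₁ + pₖ₋₂, qₖ = aₖqₖ₋₁ + qₖ₋₂ (with p₋₁=1, p₋₂=0, q₋₁=0, q₋₂=1):
  k=0: a=10, p=10, q=1
  k=1: a=2, p=21, q=2
  k=2: a=14, p=304, q=29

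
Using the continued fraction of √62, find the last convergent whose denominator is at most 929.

6937/881

√62 = [7; 1, 6, 1, 14, …] (period length 4).
Convergents:
  p_0/q_0 = 7/1
  p_1/q_1 = 8/1
  p_2/q_2 = 55/7
  p_3/q_3 = 63/8
  p_4/q_4 = 937/119
  p_5/q_5 = 1000/127
  p_6/q_6 = 6937/881
  p_7/q_7 = 7937/1008
q_6 = 881 ≤ 929 < 1008 = q_7, so the answer is 6937/881.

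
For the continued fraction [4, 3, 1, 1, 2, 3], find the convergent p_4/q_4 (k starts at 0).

Using pₖ = aₖpₖ₋₁ + pₖ₋₂, qₖ = aₖqₖ₋₁ + qₖ₋₂ (with p₋₁=1, p₋₂=0, q₋₁=0, q₋₂=1):
  k=0: a=4, p=4, q=1
  k=1: a=3, p=13, q=3
  k=2: a=1, p=17, q=4
  k=3: a=1, p=30, q=7
  k=4: a=2, p=77, q=18

77/18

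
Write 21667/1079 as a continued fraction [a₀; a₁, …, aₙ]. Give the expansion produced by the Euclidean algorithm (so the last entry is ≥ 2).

21667 = 20*1079 + 87
1079 = 12*87 + 35
87 = 2*35 + 17
35 = 2*17 + 1
17 = 17*1 + 0  (stop)
So 21667/1079 = [20; 12, 2, 2, 17].

[20; 12, 2, 2, 17]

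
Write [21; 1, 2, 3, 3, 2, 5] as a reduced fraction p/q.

8961/413

Fold from the inside: start with 5/1.
  2 + 1/5 = 11/5
  3 + 5/11 = 38/11
  3 + 11/38 = 125/38
  2 + 38/125 = 288/125
  1 + 125/288 = 413/288
  21 + 288/413 = 8961/413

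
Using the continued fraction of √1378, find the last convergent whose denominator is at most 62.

1225/33

√1378 = [37; 8, 4, 4, 8, 74, …] (period length 5).
Convergents:
  p_0/q_0 = 37/1
  p_1/q_1 = 297/8
  p_2/q_2 = 1225/33
  p_3/q_3 = 5197/140
q_2 = 33 ≤ 62 < 140 = q_3, so the answer is 1225/33.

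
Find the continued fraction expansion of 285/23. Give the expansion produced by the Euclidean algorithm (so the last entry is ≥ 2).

[12; 2, 1, 1, 4]

285 = 12*23 + 9
23 = 2*9 + 5
9 = 1*5 + 4
5 = 1*4 + 1
4 = 4*1 + 0  (stop)
So 285/23 = [12; 2, 1, 1, 4].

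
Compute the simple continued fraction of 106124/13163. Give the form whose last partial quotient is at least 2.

[8; 16, 19, 14, 3]

106124 = 8·13163 + 820
13163 = 16·820 + 43
820 = 19·43 + 3
43 = 14·3 + 1
3 = 3·1 + 0  (stop)
So 106124/13163 = [8; 16, 19, 14, 3].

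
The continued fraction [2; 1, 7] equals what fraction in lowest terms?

Fold from the inside: start with 7/1.
  1 + 1/7 = 8/7
  2 + 7/8 = 23/8

23/8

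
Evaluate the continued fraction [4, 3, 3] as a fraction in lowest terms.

Using pₖ = aₖpₖ₋₁ + pₖ₋₂ and qₖ = aₖqₖ₋₁ + qₖ₋₂:
  k=0: a=4, p=4, q=1
  k=1: a=3, p=13, q=3
  k=2: a=3, p=43, q=10

43/10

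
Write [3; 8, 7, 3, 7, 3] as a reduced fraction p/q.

12832/4109

Fold from the inside: start with 3/1.
  7 + 1/3 = 22/3
  3 + 3/22 = 69/22
  7 + 22/69 = 505/69
  8 + 69/505 = 4109/505
  3 + 505/4109 = 12832/4109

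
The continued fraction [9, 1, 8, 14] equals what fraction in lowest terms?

Fold from the inside: start with 14/1.
  8 + 1/14 = 113/14
  1 + 14/113 = 127/113
  9 + 113/127 = 1256/127

1256/127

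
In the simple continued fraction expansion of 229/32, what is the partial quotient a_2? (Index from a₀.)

229 = 7·32 + 5   →  a_0 = 7
32 = 6·5 + 2   →  a_1 = 6
5 = 2·2 + 1   →  a_2 = 2

2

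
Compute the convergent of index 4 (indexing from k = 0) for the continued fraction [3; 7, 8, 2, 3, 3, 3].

Using pₖ = aₖpₖ₋₁ + pₖ₋₂, qₖ = aₖqₖ₋₁ + qₖ₋₂ (with p₋₁=1, p₋₂=0, q₋₁=0, q₋₂=1):
  k=0: a=3, p=3, q=1
  k=1: a=7, p=22, q=7
  k=2: a=8, p=179, q=57
  k=3: a=2, p=380, q=121
  k=4: a=3, p=1319, q=420

1319/420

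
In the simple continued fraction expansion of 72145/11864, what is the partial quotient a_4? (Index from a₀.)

72145 = 6·11864 + 961   →  a_0 = 6
11864 = 12·961 + 332   →  a_1 = 12
961 = 2·332 + 297   →  a_2 = 2
332 = 1·297 + 35   →  a_3 = 1
297 = 8·35 + 17   →  a_4 = 8

8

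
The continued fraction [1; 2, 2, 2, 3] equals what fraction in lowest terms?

58/41

Fold from the inside: start with 3/1.
  2 + 1/3 = 7/3
  2 + 3/7 = 17/7
  2 + 7/17 = 41/17
  1 + 17/41 = 58/41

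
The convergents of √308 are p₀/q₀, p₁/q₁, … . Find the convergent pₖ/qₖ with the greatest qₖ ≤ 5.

√308 = [17; 1, 1, 4, 1, 1, 34, …] (period length 6).
Convergents:
  p_0/q_0 = 17/1
  p_1/q_1 = 18/1
  p_2/q_2 = 35/2
  p_3/q_3 = 158/9
q_2 = 2 ≤ 5 < 9 = q_3, so the answer is 35/2.

35/2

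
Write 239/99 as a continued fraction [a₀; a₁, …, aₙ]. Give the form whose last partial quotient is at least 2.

[2; 2, 2, 2, 2, 3]

239 = 2*99 + 41
99 = 2*41 + 17
41 = 2*17 + 7
17 = 2*7 + 3
7 = 2*3 + 1
3 = 3*1 + 0  (stop)
So 239/99 = [2; 2, 2, 2, 2, 3].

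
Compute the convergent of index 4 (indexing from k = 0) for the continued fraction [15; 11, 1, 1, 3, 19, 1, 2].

Using pₖ = aₖpₖ₋₁ + pₖ₋₂, qₖ = aₖqₖ₋₁ + qₖ₋₂ (with p₋₁=1, p₋₂=0, q₋₁=0, q₋₂=1):
  k=0: a=15, p=15, q=1
  k=1: a=11, p=166, q=11
  k=2: a=1, p=181, q=12
  k=3: a=1, p=347, q=23
  k=4: a=3, p=1222, q=81

1222/81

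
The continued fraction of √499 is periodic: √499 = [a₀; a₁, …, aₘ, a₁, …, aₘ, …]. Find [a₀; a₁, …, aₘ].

[22; 2, 1, 21, 1, 2, 44]

a₀ = ⌊√499⌋ = 22.
With m₀=0, d₀=1 and mₖ₊₁ = dₖaₖ − mₖ, dₖ₊₁ = (n − mₖ₊₁²)/dₖ, aₖ₊₁ = ⌊(a₀+mₖ₊₁)/dₖ₊₁⌋:
  k=1: m=22, d=15, a=2
  k=2: m=8, d=29, a=1
  k=3: m=21, d=2, a=21
  k=4: m=21, d=29, a=1
  k=5: m=8, d=15, a=2
  k=6: m=22, d=1, a=44
d=1 and a=2a₀=44 at k=6, so the next step gives (m, d) = (22, 15) again — its k=1 value — and the period has length 6.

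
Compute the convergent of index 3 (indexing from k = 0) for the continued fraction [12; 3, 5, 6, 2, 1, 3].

1219/99

Using pₖ = aₖpₖ₋₁ + pₖ₋₂, qₖ = aₖqₖ₋₁ + qₖ₋₂ (with p₋₁=1, p₋₂=0, q₋₁=0, q₋₂=1):
  k=0: a=12, p=12, q=1
  k=1: a=3, p=37, q=3
  k=2: a=5, p=197, q=16
  k=3: a=6, p=1219, q=99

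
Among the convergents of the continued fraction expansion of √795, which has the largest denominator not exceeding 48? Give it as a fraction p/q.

1297/46

√795 = [28; 5, 9, 5, 56, …] (period length 4).
Convergents:
  p_0/q_0 = 28/1
  p_1/q_1 = 141/5
  p_2/q_2 = 1297/46
  p_3/q_3 = 6626/235
q_2 = 46 ≤ 48 < 235 = q_3, so the answer is 1297/46.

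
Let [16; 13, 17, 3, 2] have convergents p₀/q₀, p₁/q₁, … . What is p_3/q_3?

10916/679

Using pₖ = aₖpₖ₋₁ + pₖ₋₂, qₖ = aₖqₖ₋₁ + qₖ₋₂ (with p₋₁=1, p₋₂=0, q₋₁=0, q₋₂=1):
  k=0: a=16, p=16, q=1
  k=1: a=13, p=209, q=13
  k=2: a=17, p=3569, q=222
  k=3: a=3, p=10916, q=679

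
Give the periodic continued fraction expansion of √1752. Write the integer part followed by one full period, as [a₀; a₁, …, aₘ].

a₀ = ⌊√1752⌋ = 41.

[41; 1, 5, 1, 82]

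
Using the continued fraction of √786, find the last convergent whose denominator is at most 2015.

√786 = [28; 28, 56, …] (period length 2).
Convergents:
  p_0/q_0 = 28/1
  p_1/q_1 = 785/28
  p_2/q_2 = 43988/1569
  p_3/q_3 = 1232449/43960
q_2 = 1569 ≤ 2015 < 43960 = q_3, so the answer is 43988/1569.

43988/1569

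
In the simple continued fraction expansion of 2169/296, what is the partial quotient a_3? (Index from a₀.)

2

2169 = 7·296 + 97   →  a_0 = 7
296 = 3·97 + 5   →  a_1 = 3
97 = 19·5 + 2   →  a_2 = 19
5 = 2·2 + 1   →  a_3 = 2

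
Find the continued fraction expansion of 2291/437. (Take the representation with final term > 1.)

[5; 4, 8, 6, 2]

2291 = 5·437 + 106
437 = 4·106 + 13
106 = 8·13 + 2
13 = 6·2 + 1
2 = 2·1 + 0  (stop)
So 2291/437 = [5; 4, 8, 6, 2].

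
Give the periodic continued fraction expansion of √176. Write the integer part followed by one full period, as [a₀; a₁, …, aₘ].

[13; 3, 1, 3, 26]

a₀ = ⌊√176⌋ = 13.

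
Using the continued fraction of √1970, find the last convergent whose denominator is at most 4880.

153571/3460

√1970 = [44; 2, 1, 1, 2, 88, …] (period length 5).
Convergents:
  p_0/q_0 = 44/1
  p_1/q_1 = 89/2
  p_2/q_2 = 133/3
  p_3/q_3 = 222/5
  p_4/q_4 = 577/13
  p_5/q_5 = 50998/1149
  p_6/q_6 = 102573/2311
  p_7/q_7 = 153571/3460
  p_8/q_8 = 256144/5771
q_7 = 3460 ≤ 4880 < 5771 = q_8, so the answer is 153571/3460.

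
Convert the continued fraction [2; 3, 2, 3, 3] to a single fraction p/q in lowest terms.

Fold from the inside: start with 3/1.
  3 + 1/3 = 10/3
  2 + 3/10 = 23/10
  3 + 10/23 = 79/23
  2 + 23/79 = 181/79

181/79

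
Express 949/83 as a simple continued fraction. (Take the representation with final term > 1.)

949 = 11*83 + 36
83 = 2*36 + 11
36 = 3*11 + 3
11 = 3*3 + 2
3 = 1*2 + 1
2 = 2*1 + 0  (stop)
So 949/83 = [11; 2, 3, 3, 1, 2].

[11; 2, 3, 3, 1, 2]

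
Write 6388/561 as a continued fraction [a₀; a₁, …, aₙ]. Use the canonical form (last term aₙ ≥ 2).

6388 = 11·561 + 217
561 = 2·217 + 127
217 = 1·127 + 90
127 = 1·90 + 37
90 = 2·37 + 16
37 = 2·16 + 5
16 = 3·5 + 1
5 = 5·1 + 0  (stop)
So 6388/561 = [11; 2, 1, 1, 2, 2, 3, 5].

[11; 2, 1, 1, 2, 2, 3, 5]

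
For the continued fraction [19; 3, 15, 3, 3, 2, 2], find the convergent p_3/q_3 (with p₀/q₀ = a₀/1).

2725/141

Using pₖ = aₖpₖ₋₁ + pₖ₋₂, qₖ = aₖqₖ₋₁ + qₖ₋₂ (with p₋₁=1, p₋₂=0, q₋₁=0, q₋₂=1):
  k=0: a=19, p=19, q=1
  k=1: a=3, p=58, q=3
  k=2: a=15, p=889, q=46
  k=3: a=3, p=2725, q=141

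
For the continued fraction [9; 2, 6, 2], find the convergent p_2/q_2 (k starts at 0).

Using pₖ = aₖpₖ₋₁ + pₖ₋₂, qₖ = aₖqₖ₋₁ + qₖ₋₂ (with p₋₁=1, p₋₂=0, q₋₁=0, q₋₂=1):
  k=0: a=9, p=9, q=1
  k=1: a=2, p=19, q=2
  k=2: a=6, p=123, q=13

123/13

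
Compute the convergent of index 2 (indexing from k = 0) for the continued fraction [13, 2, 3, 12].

94/7

Using pₖ = aₖpₖ₋₁ + pₖ₋₂, qₖ = aₖqₖ₋₁ + qₖ₋₂ (with p₋₁=1, p₋₂=0, q₋₁=0, q₋₂=1):
  k=0: a=13, p=13, q=1
  k=1: a=2, p=27, q=2
  k=2: a=3, p=94, q=7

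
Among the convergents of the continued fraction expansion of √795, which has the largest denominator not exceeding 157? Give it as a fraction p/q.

√795 = [28; 5, 9, 5, 56, …] (period length 4).
Convergents:
  p_0/q_0 = 28/1
  p_1/q_1 = 141/5
  p_2/q_2 = 1297/46
  p_3/q_3 = 6626/235
q_2 = 46 ≤ 157 < 235 = q_3, so the answer is 1297/46.

1297/46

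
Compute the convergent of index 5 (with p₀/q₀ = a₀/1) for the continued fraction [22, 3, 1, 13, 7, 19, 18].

165707/7446

Using pₖ = aₖpₖ₋₁ + pₖ₋₂, qₖ = aₖqₖ₋₁ + qₖ₋₂ (with p₋₁=1, p₋₂=0, q₋₁=0, q₋₂=1):
  k=0: a=22, p=22, q=1
  k=1: a=3, p=67, q=3
  k=2: a=1, p=89, q=4
  k=3: a=13, p=1224, q=55
  k=4: a=7, p=8657, q=389
  k=5: a=19, p=165707, q=7446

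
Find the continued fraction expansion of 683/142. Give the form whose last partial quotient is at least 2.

683 = 4×142 + 115
142 = 1×115 + 27
115 = 4×27 + 7
27 = 3×7 + 6
7 = 1×6 + 1
6 = 6×1 + 0  (stop)
So 683/142 = [4; 1, 4, 3, 1, 6].

[4; 1, 4, 3, 1, 6]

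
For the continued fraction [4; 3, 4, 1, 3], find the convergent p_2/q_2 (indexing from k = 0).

Using pₖ = aₖpₖ₋₁ + pₖ₋₂, qₖ = aₖqₖ₋₁ + qₖ₋₂ (with p₋₁=1, p₋₂=0, q₋₁=0, q₋₂=1):
  k=0: a=4, p=4, q=1
  k=1: a=3, p=13, q=3
  k=2: a=4, p=56, q=13

56/13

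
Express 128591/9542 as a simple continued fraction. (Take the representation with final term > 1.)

[13; 2, 10, 18, 12, 2]

128591 = 13*9542 + 4545
9542 = 2*4545 + 452
4545 = 10*452 + 25
452 = 18*25 + 2
25 = 12*2 + 1
2 = 2*1 + 0  (stop)
So 128591/9542 = [13; 2, 10, 18, 12, 2].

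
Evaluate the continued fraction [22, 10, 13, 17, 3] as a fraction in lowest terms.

151203/6842

Fold from the inside: start with 3/1.
  17 + 1/3 = 52/3
  13 + 3/52 = 679/52
  10 + 52/679 = 6842/679
  22 + 679/6842 = 151203/6842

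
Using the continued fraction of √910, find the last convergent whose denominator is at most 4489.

65521/2172

√910 = [30; 6, 60, …] (period length 2).
Convergents:
  p_0/q_0 = 30/1
  p_1/q_1 = 181/6
  p_2/q_2 = 10890/361
  p_3/q_3 = 65521/2172
  p_4/q_4 = 3942150/130681
q_3 = 2172 ≤ 4489 < 130681 = q_4, so the answer is 65521/2172.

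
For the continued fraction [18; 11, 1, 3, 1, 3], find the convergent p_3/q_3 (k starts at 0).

Using pₖ = aₖpₖ₋₁ + pₖ₋₂, qₖ = aₖqₖ₋₁ + qₖ₋₂ (with p₋₁=1, p₋₂=0, q₋₁=0, q₋₂=1):
  k=0: a=18, p=18, q=1
  k=1: a=11, p=199, q=11
  k=2: a=1, p=217, q=12
  k=3: a=3, p=850, q=47

850/47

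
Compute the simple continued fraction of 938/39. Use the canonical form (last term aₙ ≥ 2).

[24; 19, 2]

938 = 24·39 + 2
39 = 19·2 + 1
2 = 2·1 + 0  (stop)
So 938/39 = [24; 19, 2].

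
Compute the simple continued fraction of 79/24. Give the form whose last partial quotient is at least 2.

[3; 3, 2, 3]

79 = 3*24 + 7
24 = 3*7 + 3
7 = 2*3 + 1
3 = 3*1 + 0  (stop)
So 79/24 = [3; 3, 2, 3].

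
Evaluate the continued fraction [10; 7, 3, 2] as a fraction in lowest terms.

517/51

Using pₖ = aₖpₖ₋₁ + pₖ₋₂ and qₖ = aₖqₖ₋₁ + qₖ₋₂:
  k=0: a=10, p=10, q=1
  k=1: a=7, p=71, q=7
  k=2: a=3, p=223, q=22
  k=3: a=2, p=517, q=51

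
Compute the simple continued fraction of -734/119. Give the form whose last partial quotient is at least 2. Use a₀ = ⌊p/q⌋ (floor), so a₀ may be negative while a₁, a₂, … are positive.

-734 = -7×119 + 99
119 = 1×99 + 20
99 = 4×20 + 19
20 = 1×19 + 1
19 = 19×1 + 0  (stop)
So -734/119 = [-7; 1, 4, 1, 19].

[-7; 1, 4, 1, 19]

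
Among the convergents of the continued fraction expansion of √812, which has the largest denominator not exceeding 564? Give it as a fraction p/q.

√812 = [28; 2, 56, …] (period length 2).
Convergents:
  p_0/q_0 = 28/1
  p_1/q_1 = 57/2
  p_2/q_2 = 3220/113
  p_3/q_3 = 6497/228
  p_4/q_4 = 367052/12881
q_3 = 228 ≤ 564 < 12881 = q_4, so the answer is 6497/228.

6497/228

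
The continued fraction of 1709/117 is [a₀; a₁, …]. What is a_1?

1

1709 = 14·117 + 71   →  a_0 = 14
117 = 1·71 + 46   →  a_1 = 1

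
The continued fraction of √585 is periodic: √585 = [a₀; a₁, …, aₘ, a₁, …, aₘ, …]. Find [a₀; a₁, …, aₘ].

[24; 5, 2, 1, 4, 1, 2, 5, 48]

a₀ = ⌊√585⌋ = 24.
With m₀=0, d₀=1 and mₖ₊₁ = dₖaₖ − mₖ, dₖ₊₁ = (n − mₖ₊₁²)/dₖ, aₖ₊₁ = ⌊(a₀+mₖ₊₁)/dₖ₊₁⌋:
  k=1: m=24, d=9, a=5
  k=2: m=21, d=16, a=2
  k=3: m=11, d=29, a=1
  k=4: m=18, d=9, a=4
  k=5: m=18, d=29, a=1
  k=6: m=11, d=16, a=2
  k=7: m=21, d=9, a=5
  k=8: m=24, d=1, a=48
d=1 and a=2a₀=48 at k=8, so the next step gives (m, d) = (24, 9) again — its k=1 value — and the period has length 8.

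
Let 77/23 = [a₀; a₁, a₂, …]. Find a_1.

2

77 = 3·23 + 8   →  a_0 = 3
23 = 2·8 + 7   →  a_1 = 2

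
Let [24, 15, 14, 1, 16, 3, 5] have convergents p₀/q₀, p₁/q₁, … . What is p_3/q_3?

5439/226

Using pₖ = aₖpₖ₋₁ + pₖ₋₂, qₖ = aₖqₖ₋₁ + qₖ₋₂ (with p₋₁=1, p₋₂=0, q₋₁=0, q₋₂=1):
  k=0: a=24, p=24, q=1
  k=1: a=15, p=361, q=15
  k=2: a=14, p=5078, q=211
  k=3: a=1, p=5439, q=226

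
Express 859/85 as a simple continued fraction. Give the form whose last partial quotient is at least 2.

[10; 9, 2, 4]

859 = 10·85 + 9
85 = 9·9 + 4
9 = 2·4 + 1
4 = 4·1 + 0  (stop)
So 859/85 = [10; 9, 2, 4].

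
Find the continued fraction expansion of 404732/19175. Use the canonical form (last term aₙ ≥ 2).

[21; 9, 3, 9, 3, 11, 2]

404732 = 21·19175 + 2057
19175 = 9·2057 + 662
2057 = 3·662 + 71
662 = 9·71 + 23
71 = 3·23 + 2
23 = 11·2 + 1
2 = 2·1 + 0  (stop)
So 404732/19175 = [21; 9, 3, 9, 3, 11, 2].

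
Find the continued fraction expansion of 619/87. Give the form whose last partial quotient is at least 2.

619 = 7*87 + 10
87 = 8*10 + 7
10 = 1*7 + 3
7 = 2*3 + 1
3 = 3*1 + 0  (stop)
So 619/87 = [7; 8, 1, 2, 3].

[7; 8, 1, 2, 3]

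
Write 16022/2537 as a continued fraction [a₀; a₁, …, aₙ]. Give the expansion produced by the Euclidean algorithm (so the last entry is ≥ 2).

16022 = 6·2537 + 800
2537 = 3·800 + 137
800 = 5·137 + 115
137 = 1·115 + 22
115 = 5·22 + 5
22 = 4·5 + 2
5 = 2·2 + 1
2 = 2·1 + 0  (stop)
So 16022/2537 = [6; 3, 5, 1, 5, 4, 2, 2].

[6; 3, 5, 1, 5, 4, 2, 2]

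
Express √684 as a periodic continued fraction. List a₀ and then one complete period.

a₀ = ⌊√684⌋ = 26.

[26; 6, 1, 1, 12, 1, 1, 6, 52]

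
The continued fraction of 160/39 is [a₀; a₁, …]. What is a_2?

160 = 4·39 + 4   →  a_0 = 4
39 = 9·4 + 3   →  a_1 = 9
4 = 1·3 + 1   →  a_2 = 1

1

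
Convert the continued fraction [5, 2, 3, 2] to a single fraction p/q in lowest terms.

Using pₖ = aₖpₖ₋₁ + pₖ₋₂ and qₖ = aₖqₖ₋₁ + qₖ₋₂:
  k=0: a=5, p=5, q=1
  k=1: a=2, p=11, q=2
  k=2: a=3, p=38, q=7
  k=3: a=2, p=87, q=16

87/16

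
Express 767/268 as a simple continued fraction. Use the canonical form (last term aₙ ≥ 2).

767 = 2×268 + 231
268 = 1×231 + 37
231 = 6×37 + 9
37 = 4×9 + 1
9 = 9×1 + 0  (stop)
So 767/268 = [2; 1, 6, 4, 9].

[2; 1, 6, 4, 9]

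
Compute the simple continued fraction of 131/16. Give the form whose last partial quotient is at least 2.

131 = 8×16 + 3
16 = 5×3 + 1
3 = 3×1 + 0  (stop)
So 131/16 = [8; 5, 3].

[8; 5, 3]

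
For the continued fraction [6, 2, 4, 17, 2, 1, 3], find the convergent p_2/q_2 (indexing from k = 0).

Using pₖ = aₖpₖ₋₁ + pₖ₋₂, qₖ = aₖqₖ₋₁ + qₖ₋₂ (with p₋₁=1, p₋₂=0, q₋₁=0, q₋₂=1):
  k=0: a=6, p=6, q=1
  k=1: a=2, p=13, q=2
  k=2: a=4, p=58, q=9

58/9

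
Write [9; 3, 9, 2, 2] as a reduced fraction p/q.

Using pₖ = aₖpₖ₋₁ + pₖ₋₂ and qₖ = aₖqₖ₋₁ + qₖ₋₂:
  k=0: a=9, p=9, q=1
  k=1: a=3, p=28, q=3
  k=2: a=9, p=261, q=28
  k=3: a=2, p=550, q=59
  k=4: a=2, p=1361, q=146

1361/146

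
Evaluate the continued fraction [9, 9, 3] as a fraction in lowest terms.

Using pₖ = aₖpₖ₋₁ + pₖ₋₂ and qₖ = aₖqₖ₋₁ + qₖ₋₂:
  k=0: a=9, p=9, q=1
  k=1: a=9, p=82, q=9
  k=2: a=3, p=255, q=28

255/28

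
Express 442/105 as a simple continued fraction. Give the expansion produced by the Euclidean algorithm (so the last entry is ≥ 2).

442 = 4·105 + 22
105 = 4·22 + 17
22 = 1·17 + 5
17 = 3·5 + 2
5 = 2·2 + 1
2 = 2·1 + 0  (stop)
So 442/105 = [4; 4, 1, 3, 2, 2].

[4; 4, 1, 3, 2, 2]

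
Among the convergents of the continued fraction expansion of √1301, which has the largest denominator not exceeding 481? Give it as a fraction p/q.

√1301 = [36; 14, 2, 2, 2, 2, 14, 72, …] (period length 7).
Convergents:
  p_0/q_0 = 36/1
  p_1/q_1 = 505/14
  p_2/q_2 = 1046/29
  p_3/q_3 = 2597/72
  p_4/q_4 = 6240/173
  p_5/q_5 = 15077/418
  p_6/q_6 = 217318/6025
q_5 = 418 ≤ 481 < 6025 = q_6, so the answer is 15077/418.

15077/418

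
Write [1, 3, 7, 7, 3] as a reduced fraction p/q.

Using pₖ = aₖpₖ₋₁ + pₖ₋₂ and qₖ = aₖqₖ₋₁ + qₖ₋₂:
  k=0: a=1, p=1, q=1
  k=1: a=3, p=4, q=3
  k=2: a=7, p=29, q=22
  k=3: a=7, p=207, q=157
  k=4: a=3, p=650, q=493

650/493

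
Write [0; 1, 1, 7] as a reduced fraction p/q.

Fold from the inside: start with 7/1.
  1 + 1/7 = 8/7
  1 + 7/8 = 15/8
  0 + 8/15 = 8/15

8/15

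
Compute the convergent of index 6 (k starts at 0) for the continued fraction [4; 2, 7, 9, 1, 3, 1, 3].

Using pₖ = aₖpₖ₋₁ + pₖ₋₂, qₖ = aₖqₖ₋₁ + qₖ₋₂ (with p₋₁=1, p₋₂=0, q₋₁=0, q₋₂=1):
  k=0: a=4, p=4, q=1
  k=1: a=2, p=9, q=2
  k=2: a=7, p=67, q=15
  k=3: a=9, p=612, q=137
  k=4: a=1, p=679, q=152
  k=5: a=3, p=2649, q=593
  k=6: a=1, p=3328, q=745

3328/745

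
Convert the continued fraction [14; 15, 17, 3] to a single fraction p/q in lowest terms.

Fold from the inside: start with 3/1.
  17 + 1/3 = 52/3
  15 + 3/52 = 783/52
  14 + 52/783 = 11014/783

11014/783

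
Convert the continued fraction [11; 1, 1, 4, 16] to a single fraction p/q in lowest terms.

Using pₖ = aₖpₖ₋₁ + pₖ₋₂ and qₖ = aₖqₖ₋₁ + qₖ₋₂:
  k=0: a=11, p=11, q=1
  k=1: a=1, p=12, q=1
  k=2: a=1, p=23, q=2
  k=3: a=4, p=104, q=9
  k=4: a=16, p=1687, q=146

1687/146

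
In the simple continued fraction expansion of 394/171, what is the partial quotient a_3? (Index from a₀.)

2

394 = 2·171 + 52   →  a_0 = 2
171 = 3·52 + 15   →  a_1 = 3
52 = 3·15 + 7   →  a_2 = 3
15 = 2·7 + 1   →  a_3 = 2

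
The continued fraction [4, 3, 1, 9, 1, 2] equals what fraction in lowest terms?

Using pₖ = aₖpₖ₋₁ + pₖ₋₂ and qₖ = aₖqₖ₋₁ + qₖ₋₂:
  k=0: a=4, p=4, q=1
  k=1: a=3, p=13, q=3
  k=2: a=1, p=17, q=4
  k=3: a=9, p=166, q=39
  k=4: a=1, p=183, q=43
  k=5: a=2, p=532, q=125

532/125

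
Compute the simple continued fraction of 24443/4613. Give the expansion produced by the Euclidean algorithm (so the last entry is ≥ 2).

24443 = 5·4613 + 1378
4613 = 3·1378 + 479
1378 = 2·479 + 420
479 = 1·420 + 59
420 = 7·59 + 7
59 = 8·7 + 3
7 = 2·3 + 1
3 = 3·1 + 0  (stop)
So 24443/4613 = [5; 3, 2, 1, 7, 8, 2, 3].

[5; 3, 2, 1, 7, 8, 2, 3]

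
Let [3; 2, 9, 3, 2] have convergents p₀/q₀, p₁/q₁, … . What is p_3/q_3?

Using pₖ = aₖpₖ₋₁ + pₖ₋₂, qₖ = aₖqₖ₋₁ + qₖ₋₂ (with p₋₁=1, p₋₂=0, q₋₁=0, q₋₂=1):
  k=0: a=3, p=3, q=1
  k=1: a=2, p=7, q=2
  k=2: a=9, p=66, q=19
  k=3: a=3, p=205, q=59

205/59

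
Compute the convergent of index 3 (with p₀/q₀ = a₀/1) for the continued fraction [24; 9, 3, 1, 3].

892/37

Using pₖ = aₖpₖ₋₁ + pₖ₋₂, qₖ = aₖqₖ₋₁ + qₖ₋₂ (with p₋₁=1, p₋₂=0, q₋₁=0, q₋₂=1):
  k=0: a=24, p=24, q=1
  k=1: a=9, p=217, q=9
  k=2: a=3, p=675, q=28
  k=3: a=1, p=892, q=37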